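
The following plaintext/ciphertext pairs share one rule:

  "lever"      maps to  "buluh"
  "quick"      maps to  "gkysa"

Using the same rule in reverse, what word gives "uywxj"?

Each letter is shifted forward by 16 in the alphabet (a Caesar shift of +16).
Undoing it on uywxj: u−16=e, y−16=i, w−16=g, x−16=h, j−16=t.

eight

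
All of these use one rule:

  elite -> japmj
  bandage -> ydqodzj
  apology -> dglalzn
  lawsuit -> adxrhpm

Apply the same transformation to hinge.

upqzj

Each letter's alphabet position (a=0..z=25) is mapped through 21·x+3 mod 26 — an affine cipher.
Applying it to hinge: h(7)→21·7+3≡20=u; i(8)→21·8+3≡15=p; n(13)→21·13+3≡16=q; g(6)→21·6+3≡25=z; e(4)→21·4+3≡9=j (all mod 26).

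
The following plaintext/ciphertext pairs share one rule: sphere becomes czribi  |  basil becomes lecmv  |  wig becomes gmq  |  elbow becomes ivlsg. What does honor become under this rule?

The shift depends on letter class: consonant s→c is +10, but vowel e→i is +4. Two shifts are in play — +4 for a/e/i/o/u, +10 for every other letter.
Applying it to honor: h(cons)+10=r, o(vowel)+4=s, n(cons)+10=x, o(vowel)+4=s, r(cons)+10=b.

rsxsb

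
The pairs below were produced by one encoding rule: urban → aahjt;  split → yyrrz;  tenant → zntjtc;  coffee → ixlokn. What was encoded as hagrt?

brain

Shifts by position in urban: pos 0: u→a (+6), pos 1: r→a (+9), pos 2: b→h (+6), pos 3: a→j (+9) — repeating every 2. It's a Vigenère-style cipher with numeric key [6,9]: position i shifts by key[i mod 2].
Undoing it on hagrt: h−6=b, a−9=r, g−6=a, r−9=i, t−6=n.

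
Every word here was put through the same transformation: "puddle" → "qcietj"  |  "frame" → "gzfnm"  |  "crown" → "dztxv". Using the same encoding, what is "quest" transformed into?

rcjtb

Shifts by position in puddle: pos 0: p→q (+1), pos 1: u→c (+8), pos 2: d→i (+5), pos 3: d→e (+1), pos 4: l→t (+8), pos 5: e→j (+5) — repeating every 3. A repeating key of period 3 is used — shifts +1, +8, +5 over and over.
For quest: q+1=r, u+8=c, e+5=j, s+1=t, t+8=b.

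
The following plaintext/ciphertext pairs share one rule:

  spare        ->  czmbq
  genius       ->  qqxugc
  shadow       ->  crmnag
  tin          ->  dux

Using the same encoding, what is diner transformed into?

nuxqb

The shift depends on letter class: consonant s→c is +10, but vowel a→m is +12. The rule splits by letter class: vowels +12, consonants +10.
For diner: d(cons)+10=n, i(vowel)+12=u, n(cons)+10=x, e(vowel)+12=q, r(cons)+10=b.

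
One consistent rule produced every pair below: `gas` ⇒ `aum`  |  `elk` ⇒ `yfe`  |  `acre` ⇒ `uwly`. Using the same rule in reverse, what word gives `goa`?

mug

Compare letters: g→a is +20, a→u is +20, s→m is +20 — a constant shift. Every letter moves 20 places later in the alphabet, wrapping around z→a.
Reversing it on goa: g−20=m, o−20=u, a−20=g.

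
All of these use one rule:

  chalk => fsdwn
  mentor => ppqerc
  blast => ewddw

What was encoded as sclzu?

prior

Shifts by position in chalk: pos 0: c→f (+3), pos 1: h→s (+11), pos 2: a→d (+3), pos 3: l→w (+11) — repeating every 2. It's a Vigenère-style cipher with numeric key [3,11]: position i shifts by key[i mod 2].
Reversing it on sclzu: s−3=p, c−11=r, l−3=i, z−11=o, u−3=r.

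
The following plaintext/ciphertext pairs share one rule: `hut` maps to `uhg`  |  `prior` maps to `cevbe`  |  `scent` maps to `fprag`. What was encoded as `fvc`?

Compare letters: h→u is +13, u→h is +13, t→g is +13 — a constant shift. Each letter is shifted forward by 13 in the alphabet (a Caesar shift of +13).
Decoding fvc: f−13=s, v−13=i, c−13=p.

sip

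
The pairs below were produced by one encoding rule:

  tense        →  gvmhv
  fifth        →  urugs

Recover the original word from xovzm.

clean

This is the alphabet-reversal cipher (Atbash): a becomes z, b becomes y, etc.
Undoing it on xovzm: x↔c, o↔l, v↔e, z↔a, m↔n.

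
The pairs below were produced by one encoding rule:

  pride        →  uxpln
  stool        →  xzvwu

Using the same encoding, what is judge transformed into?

Each letter shifts forward by (position + 5), i.e. 5, 6, 7, … — the shift grows by one for each successive letter.
On judge: j+5=o, u+6=a, d+7=k, g+8=o, e+9=n.

oakon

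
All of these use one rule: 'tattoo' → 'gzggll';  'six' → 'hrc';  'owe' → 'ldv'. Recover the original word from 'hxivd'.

Each pair mirrors across the alphabet (t↔g, a↔z, t↔g): positions sum to 25. Letters are reflected about the middle of the alphabet (position → 25−position): Atbash.
Decoding hxivd: h↔s, x↔c, i↔r, v↔e, d↔w.

screw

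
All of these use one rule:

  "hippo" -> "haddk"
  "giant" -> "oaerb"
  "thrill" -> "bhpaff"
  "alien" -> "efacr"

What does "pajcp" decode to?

h(7)→h(7) and i(8)→a(0) fit y≡19x+4 (mod 26); the inverse of 19 mod 26 is 11. This is an affine cipher: with a=0,…,z=25, each position x becomes (19x+4) mod 26.
Reversing it on pajcp: p(15)→11·(15−4)≡17=r; a(0)→11·(0−4)≡8=i; j(9)→11·(9−4)≡3=d; c(2)→11·(2−4)≡4=e; p(15)→11·(15−4)≡17=r (all mod 26).

rider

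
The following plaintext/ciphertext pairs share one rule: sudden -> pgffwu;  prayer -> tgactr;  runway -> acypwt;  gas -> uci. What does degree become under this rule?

The output letters match the input read backwards, each shifted +2: sudden reversed is neddus. Read the word backwards and shift each letter +2.
Applying it to degree: reverse → eerged; then shift: e+2=g, e+2=g, r+2=t, g+2=i, e+2=g, d+2=f.

ggtigf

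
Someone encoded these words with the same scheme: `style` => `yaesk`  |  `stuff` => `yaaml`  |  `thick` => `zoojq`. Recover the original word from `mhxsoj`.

garlic

It's a Vigenère-style cipher with numeric key [6,7]: position i shifts by key[i mod 2].
Decoding mhxsoj: m−6=g, h−7=a, x−6=r, s−7=l, o−6=i, j−7=c.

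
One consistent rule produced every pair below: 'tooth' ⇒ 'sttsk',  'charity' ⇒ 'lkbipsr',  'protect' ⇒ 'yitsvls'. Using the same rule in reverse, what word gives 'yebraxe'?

t(19)→s(18) and o(14)→t(19) fit y≡5x+1 (mod 26); the inverse of 5 mod 26 is 21. Each letter's alphabet position (a=0..z=25) is mapped through 5·x+1 mod 26 — an affine cipher.
Undoing it on yebraxe: y(24)→21·(24−1)≡15=p; e(4)→21·(4−1)≡11=l; b(1)→21·(1−1)≡0=a; r(17)→21·(17−1)≡24=y; a(0)→21·(0−1)≡5=f; x(23)→21·(23−1)≡20=u; e(4)→21·(4−1)≡11=l (all mod 26).

playful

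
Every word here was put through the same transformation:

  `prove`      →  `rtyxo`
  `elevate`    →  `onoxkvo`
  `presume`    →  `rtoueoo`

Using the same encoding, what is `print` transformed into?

rtspv

The shift depends on letter class: consonant p→r is +2, but vowel o→y is +10. Two shifts are in play — +10 for a/e/i/o/u, +2 for every other letter.
Applying it to print: p(cons)+2=r, r(cons)+2=t, i(vowel)+10=s, n(cons)+2=p, t(cons)+2=v.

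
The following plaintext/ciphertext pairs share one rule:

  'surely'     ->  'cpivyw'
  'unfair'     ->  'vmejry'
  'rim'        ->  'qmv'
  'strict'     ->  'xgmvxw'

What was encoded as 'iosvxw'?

The output letters match the input read backwards, each shifted +4: surely reversed is ylerus. Read the word backwards and shift each letter +4.
Decoding iosvxw: shift back: i−4=e, o−4=k, s−4=o, v−4=r, x−4=t, w−4=s → ekorts; then reverse → stroke.

stroke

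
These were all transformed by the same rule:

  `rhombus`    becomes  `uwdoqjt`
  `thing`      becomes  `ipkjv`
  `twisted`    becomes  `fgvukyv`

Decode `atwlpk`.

injury

The output letters match the input read backwards, each shifted +2: rhombus reversed is submohr. The word is reversed, then every letter is shifted forward by 2.
Decoding atwlpk: shift back: a−2=y, t−2=r, w−2=u, l−2=j, p−2=n, k−2=i → yrujni; then reverse → injury.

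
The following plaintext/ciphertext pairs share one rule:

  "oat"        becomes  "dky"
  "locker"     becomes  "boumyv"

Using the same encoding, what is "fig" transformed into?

Read the word backwards and shift each letter +10.
On fig: reverse → gif; then shift: g+10=q, i+10=s, f+10=p.

qsp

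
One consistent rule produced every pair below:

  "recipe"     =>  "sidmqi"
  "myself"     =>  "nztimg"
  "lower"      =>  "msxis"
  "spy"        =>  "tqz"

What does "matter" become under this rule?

neuuis

The shift depends on letter class: consonant r→s is +1, but vowel e→i is +4. Vowels shift forward by 4 and consonants shift forward by 1.
Applying it to matter: m(cons)+1=n, a(vowel)+4=e, t(cons)+1=u, t(cons)+1=u, e(vowel)+4=i, r(cons)+1=s.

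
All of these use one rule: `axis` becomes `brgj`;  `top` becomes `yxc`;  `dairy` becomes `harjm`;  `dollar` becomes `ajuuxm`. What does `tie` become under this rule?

The output letters match the input read backwards, each shifted +9: axis reversed is sixa. Read the word backwards and shift each letter +9.
Applying it to tie: reverse → eit; then shift: e+9=n, i+9=r, t+9=c.

nrc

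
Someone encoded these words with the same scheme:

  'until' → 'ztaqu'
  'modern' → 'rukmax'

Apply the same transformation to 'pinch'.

In until: u→z is +5, n→t is +6, t→a is +7, i→q is +8 — the shift increases by 1 each position. Each letter shifts forward by (position + 5), i.e. 5, 6, 7, … — the shift grows by one for each successive letter.
Applying it to pinch: p+5=u, i+6=o, n+7=u, c+8=k, h+9=q.

uoukq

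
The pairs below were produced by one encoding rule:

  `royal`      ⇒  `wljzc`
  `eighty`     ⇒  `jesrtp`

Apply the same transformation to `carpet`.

epacln

The output letters match the input read backwards, each shifted +11: royal reversed is layor. Read the word backwards and shift each letter +11.
Applying it to carpet: reverse → teprac; then shift: t+11=e, e+11=p, p+11=a, r+11=c, a+11=l, c+11=n.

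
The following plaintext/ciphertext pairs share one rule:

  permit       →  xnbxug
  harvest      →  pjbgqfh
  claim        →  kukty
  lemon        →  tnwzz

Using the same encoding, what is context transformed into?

The shift increases by 1 at each position, starting from +8: 8, 9, 10, ….
On context: c+8=k, o+9=x, n+10=x, t+11=e, e+12=q, x+13=k, t+14=h.

kxxeqkh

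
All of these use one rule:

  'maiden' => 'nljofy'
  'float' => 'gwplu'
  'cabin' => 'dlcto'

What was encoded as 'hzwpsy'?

Shifts by position in maiden: pos 0: m→n (+1), pos 1: a→l (+11), pos 2: i→j (+1), pos 3: d→o (+11) — repeating every 2. It's a Vigenère-style cipher with numeric key [1,11]: position i shifts by key[i mod 2].
Undoing it on hzwpsy: h−1=g, z−11=o, w−1=v, p−11=e, s−1=r, y−11=n.

govern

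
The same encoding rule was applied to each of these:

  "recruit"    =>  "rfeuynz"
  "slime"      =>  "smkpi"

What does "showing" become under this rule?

siqzmsm

Each letter shifts forward by its position index (0, 1, 2, …) — the shift grows by one for each successive letter.
On showing: s+0=s, h+1=i, o+2=q, w+3=z, i+4=m, n+5=s, g+6=m.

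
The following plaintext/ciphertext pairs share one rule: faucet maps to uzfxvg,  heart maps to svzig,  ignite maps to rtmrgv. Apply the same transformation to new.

This is the alphabet-reversal cipher (Atbash): a becomes z, b becomes y, etc.
For new: n↔m, e↔v, w↔d.

mvd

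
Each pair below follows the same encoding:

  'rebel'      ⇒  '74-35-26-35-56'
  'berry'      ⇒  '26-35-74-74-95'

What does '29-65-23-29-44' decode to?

r(#18)→74 and e(#5)→35: differences scale by 3, so n = 3·pos + 20. Each letter becomes 3×(its alphabet position, a=1..z=26) + 20.
Decoding 29-65-23-29-44: 29→(29−20)÷3=3=c, 65→(65−20)÷3=15=o, 23→(23−20)÷3=1=a, 29→(29−20)÷3=3=c, 44→(44−20)÷3=8=h.

coach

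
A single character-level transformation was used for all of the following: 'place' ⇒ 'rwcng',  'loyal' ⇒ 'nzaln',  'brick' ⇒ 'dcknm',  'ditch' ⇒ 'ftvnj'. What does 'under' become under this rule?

wyfpt

Shifts by position in place: pos 0: p→r (+2), pos 1: l→w (+11), pos 2: a→c (+2), pos 3: c→n (+11) — repeating every 2. It's a Vigenère-style cipher with numeric key [2,11]: position i shifts by key[i mod 2].
For under: u+2=w, n+11=y, d+2=f, e+11=p, r+2=t.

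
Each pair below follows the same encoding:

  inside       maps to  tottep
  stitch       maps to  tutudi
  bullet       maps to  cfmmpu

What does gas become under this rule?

The shift depends on letter class: consonant n→o is +1, but vowel i→t is +11. Vowels shift forward by 11 and consonants shift forward by 1.
For gas: g(cons)+1=h, a(vowel)+11=l, s(cons)+1=t.

hlt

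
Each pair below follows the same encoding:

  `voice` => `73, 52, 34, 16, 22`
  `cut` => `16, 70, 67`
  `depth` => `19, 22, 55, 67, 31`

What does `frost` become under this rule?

v(#22)→73 and o(#15)→52: differences scale by 3, so n = 3·pos + 7. The formula is n = 3×(alphabet index, a=1) + 7.
Applying it to frost: f=6→25, r=18→61, o=15→52, s=19→64, t=20→67.

25, 61, 52, 64, 67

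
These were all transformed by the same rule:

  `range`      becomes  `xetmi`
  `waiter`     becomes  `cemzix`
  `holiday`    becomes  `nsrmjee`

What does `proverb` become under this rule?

The shift depends on letter class: consonant r→x is +6, but vowel a→e is +4. Two shifts are in play — +4 for a/e/i/o/u, +6 for every other letter.
For proverb: p(cons)+6=v, r(cons)+6=x, o(vowel)+4=s, v(cons)+6=b, e(vowel)+4=i, r(cons)+6=x, b(cons)+6=h.

vxsbixh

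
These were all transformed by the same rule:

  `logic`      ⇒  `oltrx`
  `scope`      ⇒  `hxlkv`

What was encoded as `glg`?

tot

Each pair mirrors across the alphabet (l↔o, o↔l, g↔t): positions sum to 25. Letters are reflected about the middle of the alphabet (position → 25−position): Atbash.
Decoding glg: g↔t, l↔o, g↔t.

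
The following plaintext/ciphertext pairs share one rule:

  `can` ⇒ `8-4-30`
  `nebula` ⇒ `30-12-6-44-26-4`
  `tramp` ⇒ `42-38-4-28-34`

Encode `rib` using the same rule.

c(#3)→8 and a(#1)→4: differences scale by 2, so n = 2·pos + 2. Each letter becomes 2×(its alphabet position, a=1..z=26) + 2.
Applying it to rib: r=18→38, i=9→20, b=2→6.

38-20-6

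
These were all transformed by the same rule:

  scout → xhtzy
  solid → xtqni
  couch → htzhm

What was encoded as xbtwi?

Compare letters: s→x is +5, c→h is +5, o→t is +5 — a constant shift. Each letter is shifted forward by 5 in the alphabet (a Caesar shift of +5).
Reversing it on xbtwi: x−5=s, b−5=w, t−5=o, w−5=r, i−5=d.

sword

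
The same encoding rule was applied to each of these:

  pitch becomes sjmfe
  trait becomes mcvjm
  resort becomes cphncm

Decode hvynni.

p(15)→s(18) and i(8)→j(9) fit y≡5x+21 (mod 26); the inverse of 5 mod 26 is 21. This is an affine cipher: with a=0,…,z=25, each position x becomes (5x+21) mod 26.
Reversing it on hvynni: h(7)→21·(7−21)≡18=s; v(21)→21·(21−21)≡0=a; y(24)→21·(24−21)≡11=l; n(13)→21·(13−21)≡14=o; n(13)→21·(13−21)≡14=o; i(8)→21·(8−21)≡13=n (all mod 26).

saloon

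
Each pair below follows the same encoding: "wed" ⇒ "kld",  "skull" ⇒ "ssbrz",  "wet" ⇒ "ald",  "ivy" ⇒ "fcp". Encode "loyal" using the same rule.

shfvs

The output letters match the input read backwards, each shifted +7: wed reversed is dew. Read the word backwards and shift each letter +7.
For loyal: reverse → layol; then shift: l+7=s, a+7=h, y+7=f, o+7=v, l+7=s.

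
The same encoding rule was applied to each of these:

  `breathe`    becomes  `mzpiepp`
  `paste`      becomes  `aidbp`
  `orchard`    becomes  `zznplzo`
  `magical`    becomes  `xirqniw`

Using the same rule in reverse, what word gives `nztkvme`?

Shifts by position in breathe: pos 0: b→m (+11), pos 1: r→z (+8), pos 2: e→p (+11), pos 3: a→i (+8) — repeating every 2. The shifts repeat in a cycle of length 2: positions 0,1,… shift by +11, +8, then the pattern repeats.
Decoding nztkvme: n−11=c, z−8=r, t−11=i, k−8=c, v−11=k, m−8=e, e−11=t.

cricket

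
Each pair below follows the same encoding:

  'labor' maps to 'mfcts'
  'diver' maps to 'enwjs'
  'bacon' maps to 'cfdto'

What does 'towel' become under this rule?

utxjm

Vowels shift forward by 5 and consonants shift forward by 1.
For towel: t(cons)+1=u, o(vowel)+5=t, w(cons)+1=x, e(vowel)+5=j, l(cons)+1=m.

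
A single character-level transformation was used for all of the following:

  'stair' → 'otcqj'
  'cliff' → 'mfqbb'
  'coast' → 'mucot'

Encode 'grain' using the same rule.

gjcqp

Each letter's alphabet position (a=0..z=25) is mapped through 5·x+2 mod 26 — an affine cipher.
On grain: g(6)→5·6+2≡6=g; r(17)→5·17+2≡9=j; a(0)→5·0+2≡2=c; i(8)→5·8+2≡16=q; n(13)→5·13+2≡15=p (all mod 26).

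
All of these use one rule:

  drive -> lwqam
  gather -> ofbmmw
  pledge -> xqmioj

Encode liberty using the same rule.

Shifts by position in drive: pos 0: d→l (+8), pos 1: r→w (+5), pos 2: i→q (+8), pos 3: v→a (+5) — repeating every 2. It's a Vigenère-style cipher with numeric key [8,5]: position i shifts by key[i mod 2].
On liberty: l+8=t, i+5=n, b+8=j, e+5=j, r+8=z, t+5=y, y+8=g.

tnjjzyg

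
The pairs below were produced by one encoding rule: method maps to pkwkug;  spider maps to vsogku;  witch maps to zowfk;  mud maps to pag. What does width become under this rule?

The shift depends on letter class: consonant m→p is +3, but vowel e→k is +6. The rule splits by letter class: vowels +6, consonants +3.
On width: w(cons)+3=z, i(vowel)+6=o, d(cons)+3=g, t(cons)+3=w, h(cons)+3=k.

zogwk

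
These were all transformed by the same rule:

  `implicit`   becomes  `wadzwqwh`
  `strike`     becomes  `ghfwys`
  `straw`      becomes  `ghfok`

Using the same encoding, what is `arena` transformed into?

Compare letters: i→w is +14, m→a is +14, p→d is +14 — a constant shift. This is a Caesar cipher with shift 14.
Applying it to arena: a+14=o, r+14=f, e+14=s, n+14=b, a+14=o.

ofsbo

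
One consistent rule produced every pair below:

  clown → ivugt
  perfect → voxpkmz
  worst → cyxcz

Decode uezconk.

outside

A repeating key of period 2 is used — shifts +6, +10 over and over.
Undoing it on uezconk: u−6=o, e−10=u, z−6=t, c−10=s, o−6=i, n−10=d, k−6=e.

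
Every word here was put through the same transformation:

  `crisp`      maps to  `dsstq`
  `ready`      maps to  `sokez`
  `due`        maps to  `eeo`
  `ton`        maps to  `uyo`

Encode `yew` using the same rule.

The shift depends on letter class: consonant c→d is +1, but vowel i→s is +10. The rule splits by letter class: vowels +10, consonants +1.
Applying it to yew: y(cons)+1=z, e(vowel)+10=o, w(cons)+1=x.

zox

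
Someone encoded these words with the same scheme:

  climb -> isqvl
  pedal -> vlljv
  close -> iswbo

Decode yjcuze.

In climb: c→i is +6, l→s is +7, i→q is +8, m→v is +9 — the shift increases by 1 each position. Each letter shifts forward by (position + 6), i.e. 6, 7, 8, … — the shift grows by one for each successive letter.
Undoing it on yjcuze: y−6=s, j−7=c, c−8=u, u−9=l, z−10=p, e−11=t.

sculpt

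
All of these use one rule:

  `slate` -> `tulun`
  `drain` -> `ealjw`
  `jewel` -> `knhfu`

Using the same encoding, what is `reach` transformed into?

A repeating key of period 3 is used — shifts +1, +9, +11 over and over.
On reach: r+1=s, e+9=n, a+11=l, c+1=d, h+9=q.

snldq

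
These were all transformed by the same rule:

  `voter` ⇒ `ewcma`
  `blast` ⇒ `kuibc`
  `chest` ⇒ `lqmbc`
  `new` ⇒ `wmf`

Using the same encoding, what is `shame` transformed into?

The shift depends on letter class: consonant v→e is +9, but vowel o→w is +8. Two shifts are in play — +8 for a/e/i/o/u, +9 for every other letter.
Applying it to shame: s(cons)+9=b, h(cons)+9=q, a(vowel)+8=i, m(cons)+9=v, e(vowel)+8=m.

bqivm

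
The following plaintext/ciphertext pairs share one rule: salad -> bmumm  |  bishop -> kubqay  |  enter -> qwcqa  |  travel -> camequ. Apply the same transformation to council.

lagwluu

The shift depends on letter class: consonant s→b is +9, but vowel a→m is +12. Vowels shift forward by 12 and consonants shift forward by 9.
For council: c(cons)+9=l, o(vowel)+12=a, u(vowel)+12=g, n(cons)+9=w, c(cons)+9=l, i(vowel)+12=u, l(cons)+9=u.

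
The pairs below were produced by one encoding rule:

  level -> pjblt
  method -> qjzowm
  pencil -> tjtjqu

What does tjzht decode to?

The shift increases by 1 at each position, starting from +4: 4, 5, 6, ….
Reversing it on tjzht: t−4=p, j−5=e, z−6=t, h−7=a, t−8=l.

petal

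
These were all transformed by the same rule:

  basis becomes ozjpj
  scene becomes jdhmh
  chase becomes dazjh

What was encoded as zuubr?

arrow

b(1)→o(14) and a(0)→z(25) fit y≡15x+25 (mod 26); the inverse of 15 mod 26 is 7. This is an affine cipher: with a=0,…,z=25, each position x becomes (15x+25) mod 26.
Reversing it on zuubr: z(25)→7·(25−25)≡0=a; u(20)→7·(20−25)≡17=r; u(20)→7·(20−25)≡17=r; b(1)→7·(1−25)≡14=o; r(17)→7·(17−25)≡22=w (all mod 26).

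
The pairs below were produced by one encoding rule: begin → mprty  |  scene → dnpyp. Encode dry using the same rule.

Compare letters: b→m is +11, e→p is +11, g→r is +11 — a constant shift. It's a constant shift of +11 (ROT11).
On dry: d+11=o, r+11=c, y+11=j.

ocj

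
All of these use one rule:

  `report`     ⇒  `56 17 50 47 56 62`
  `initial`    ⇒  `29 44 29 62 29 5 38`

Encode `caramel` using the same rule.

11 5 56 5 41 17 38

r(#18)→56 and e(#5)→17: differences scale by 3, so n = 3·pos + 2. Each letter becomes 3×(its alphabet position, a=1..z=26) + 2.
On caramel: c=3→11, a=1→5, r=18→56, a=1→5, m=13→41, e=5→17, l=12→38.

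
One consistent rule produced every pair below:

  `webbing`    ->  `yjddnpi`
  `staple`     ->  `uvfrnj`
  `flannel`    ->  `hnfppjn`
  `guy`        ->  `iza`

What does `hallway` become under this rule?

jfnnyfa

The shift depends on letter class: consonant w→y is +2, but vowel e→j is +5. The rule splits by letter class: vowels +5, consonants +2.
On hallway: h(cons)+2=j, a(vowel)+5=f, l(cons)+2=n, l(cons)+2=n, w(cons)+2=y, a(vowel)+5=f, y(cons)+2=a.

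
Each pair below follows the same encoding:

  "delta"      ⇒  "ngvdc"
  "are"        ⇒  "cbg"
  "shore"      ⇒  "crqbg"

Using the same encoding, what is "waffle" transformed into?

The shift depends on letter class: consonant d→n is +10, but vowel e→g is +2. Vowels shift forward by 2 and consonants shift forward by 10.
For waffle: w(cons)+10=g, a(vowel)+2=c, f(cons)+10=p, f(cons)+10=p, l(cons)+10=v, e(vowel)+2=g.

gcppvg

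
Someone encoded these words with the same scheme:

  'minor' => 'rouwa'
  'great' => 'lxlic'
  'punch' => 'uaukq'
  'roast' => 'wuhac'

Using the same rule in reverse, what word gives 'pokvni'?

In minor: m→r is +5, i→o is +6, n→u is +7, o→w is +8 — the shift increases by 1 each position. Letter i (0-indexed) is shifted by i+5, so successive shifts are 5, 6, 7, ….
Decoding pokvni: p−5=k, o−6=i, k−7=d, v−8=n, n−9=e, i−10=y.

kidney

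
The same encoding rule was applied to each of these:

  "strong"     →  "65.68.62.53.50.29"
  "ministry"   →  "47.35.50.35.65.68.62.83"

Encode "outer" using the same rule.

With a=1..z=26, the number is 3·pos + 8.
For outer: o=15→53, u=21→71, t=20→68, e=5→23, r=18→62.

53.71.68.23.62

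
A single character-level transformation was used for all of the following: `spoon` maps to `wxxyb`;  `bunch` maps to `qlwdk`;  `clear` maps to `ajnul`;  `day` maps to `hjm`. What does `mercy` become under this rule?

The output letters match the input read backwards, each shifted +9: spoon reversed is noops. Read the word backwards and shift each letter +9.
Applying it to mercy: reverse → ycrem; then shift: y+9=h, c+9=l, r+9=a, e+9=n, m+9=v.

hlanv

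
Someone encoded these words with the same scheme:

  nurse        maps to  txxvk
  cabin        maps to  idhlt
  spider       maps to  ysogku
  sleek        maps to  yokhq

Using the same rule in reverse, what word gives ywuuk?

store

Shifts by position in nurse: pos 0: n→t (+6), pos 1: u→x (+3), pos 2: r→x (+6), pos 3: s→v (+3) — repeating every 2. The shifts repeat in a cycle of length 2: positions 0,1,… shift by +6, +3, then the pattern repeats.
Decoding ywuuk: y−6=s, w−3=t, u−6=o, u−3=r, k−6=e.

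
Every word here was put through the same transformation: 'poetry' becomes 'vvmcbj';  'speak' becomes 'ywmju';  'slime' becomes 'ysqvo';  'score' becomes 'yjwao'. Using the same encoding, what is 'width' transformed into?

cplcr

The shift increases by 1 at each position, starting from +6: 6, 7, 8, ….
For width: w+6=c, i+7=p, d+8=l, t+9=c, h+10=r.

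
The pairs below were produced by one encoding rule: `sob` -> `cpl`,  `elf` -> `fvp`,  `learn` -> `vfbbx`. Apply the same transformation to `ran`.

The shift depends on letter class: consonant s→c is +10, but vowel o→p is +1. The rule splits by letter class: vowels +1, consonants +10.
Applying it to ran: r(cons)+10=b, a(vowel)+1=b, n(cons)+10=x.

bbx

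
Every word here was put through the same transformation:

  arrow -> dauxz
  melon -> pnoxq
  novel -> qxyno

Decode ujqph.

range

The shifts repeat in a cycle of length 2: positions 0,1,… shift by +3, +9, then the pattern repeats.
Reversing it on ujqph: u−3=r, j−9=a, q−3=n, p−9=g, h−3=e.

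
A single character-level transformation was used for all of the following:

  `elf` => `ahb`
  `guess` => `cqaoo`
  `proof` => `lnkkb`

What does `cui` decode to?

Compare letters: e→a is +22, l→h is +22, f→b is +22 — a constant shift. Each letter is shifted forward by 22 in the alphabet (a Caesar shift of +22).
Undoing it on cui: c−22=g, u−22=y, i−22=m.

gym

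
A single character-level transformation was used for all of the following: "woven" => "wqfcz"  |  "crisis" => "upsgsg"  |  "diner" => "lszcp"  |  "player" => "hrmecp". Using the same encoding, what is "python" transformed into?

w(22)→w(22) and o(14)→q(16) fit y≡17x+12 (mod 26); the inverse of 17 mod 26 is 23. This is an affine cipher: with a=0,…,z=25, each position x becomes (17x+12) mod 26.
Applying it to python: p(15)→17·15+12≡7=h; y(24)→17·24+12≡4=e; t(19)→17·19+12≡23=x; h(7)→17·7+12≡1=b; o(14)→17·14+12≡16=q; n(13)→17·13+12≡25=z (all mod 26).

hexbqz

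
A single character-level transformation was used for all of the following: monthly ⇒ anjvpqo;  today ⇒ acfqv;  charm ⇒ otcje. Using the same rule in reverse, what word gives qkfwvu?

studio

The output letters match the input read backwards, each shifted +2: monthly reversed is ylhtnom. Read the word backwards and shift each letter +2.
Undoing it on qkfwvu: shift back: q−2=o, k−2=i, f−2=d, w−2=u, v−2=t, u−2=s → oiduts; then reverse → studio.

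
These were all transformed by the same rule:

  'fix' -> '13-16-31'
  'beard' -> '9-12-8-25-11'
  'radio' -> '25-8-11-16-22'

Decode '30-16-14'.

f is letter #6 and maps to 13: an offset of 7. Each letter is replaced by its alphabet position (a=1..z=26) + 7.
Decoding 30-16-14: 30→(30−7)÷1=23=w, 16→(16−7)÷1=9=i, 14→(14−7)÷1=7=g.

wig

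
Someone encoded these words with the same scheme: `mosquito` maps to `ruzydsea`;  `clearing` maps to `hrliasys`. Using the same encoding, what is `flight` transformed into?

krpoqd

In mosquito: m→r is +5, o→u is +6, s→z is +7, q→y is +8 — the shift increases by 1 each position. The shift increases by 1 at each position, starting from +5: 5, 6, 7, ….
On flight: f+5=k, l+6=r, i+7=p, g+8=o, h+9=q, t+10=d.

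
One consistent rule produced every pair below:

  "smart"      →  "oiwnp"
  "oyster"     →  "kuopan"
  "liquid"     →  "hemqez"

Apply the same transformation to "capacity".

ywlwyepu

Compare letters: s→o is +22, m→i is +22, a→w is +22 — a constant shift. This is a Caesar cipher with shift 22.
Applying it to capacity: c+22=y, a+22=w, p+22=l, a+22=w, c+22=y, i+22=e, t+22=p, y+22=u.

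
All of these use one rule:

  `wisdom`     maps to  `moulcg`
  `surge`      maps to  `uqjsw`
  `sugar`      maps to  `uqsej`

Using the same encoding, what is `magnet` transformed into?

gesrwf

w(22)→m(12) and i(8)→o(14) fit y≡11x+4 (mod 26); the inverse of 11 mod 26 is 19. Each letter's alphabet position (a=0..z=25) is mapped through 11·x+4 mod 26 — an affine cipher.
On magnet: m(12)→11·12+4≡6=g; a(0)→11·0+4≡4=e; g(6)→11·6+4≡18=s; n(13)→11·13+4≡17=r; e(4)→11·4+4≡22=w; t(19)→11·19+4≡5=f (all mod 26).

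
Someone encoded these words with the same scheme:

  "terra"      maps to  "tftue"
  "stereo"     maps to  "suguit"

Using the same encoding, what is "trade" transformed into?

In terra: t→t is +0, e→f is +1, r→t is +2, r→u is +3 — the shift increases by 1 each position. Each letter shifts forward by its position index (0, 1, 2, …) — the shift grows by one for each successive letter.
On trade: t+0=t, r+1=s, a+2=c, d+3=g, e+4=i.

tscgi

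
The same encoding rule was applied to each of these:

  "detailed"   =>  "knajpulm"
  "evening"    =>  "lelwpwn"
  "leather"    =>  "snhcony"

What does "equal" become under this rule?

lzbjs

Shifts by position in detailed: pos 0: d→k (+7), pos 1: e→n (+9), pos 2: t→a (+7), pos 3: a→j (+9) — repeating every 2. A repeating key of period 2 is used — shifts +7, +9 over and over.
For equal: e+7=l, q+9=z, u+7=b, a+9=j, l+7=s.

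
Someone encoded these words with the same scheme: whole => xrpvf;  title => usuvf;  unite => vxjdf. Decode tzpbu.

Shifts by position in whole: pos 0: w→x (+1), pos 1: h→r (+10), pos 2: o→p (+1), pos 3: l→v (+10) — repeating every 2. The shifts repeat in a cycle of length 2: positions 0,1,… shift by +1, +10, then the pattern repeats.
Reversing it on tzpbu: t−1=s, z−10=p, p−1=o, b−10=r, u−1=t.

sport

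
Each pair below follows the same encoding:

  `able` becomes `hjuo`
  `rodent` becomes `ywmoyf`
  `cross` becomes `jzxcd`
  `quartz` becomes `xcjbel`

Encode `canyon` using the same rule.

jiwizz

In able: a→h is +7, b→j is +8, l→u is +9, e→o is +10 — the shift increases by 1 each position. Letter i (0-indexed) is shifted by i+7, so successive shifts are 7, 8, 9, ….
Applying it to canyon: c+7=j, a+8=i, n+9=w, y+10=i, o+11=z, n+12=z.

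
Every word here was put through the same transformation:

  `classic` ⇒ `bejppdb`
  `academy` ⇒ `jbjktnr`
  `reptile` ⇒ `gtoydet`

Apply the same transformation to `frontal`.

cgfwyje

c(2)→b(1) and l(11)→e(4) fit y≡9x+9 (mod 26); the inverse of 9 mod 26 is 3. Each letter's alphabet position (a=0..z=25) is mapped through 9·x+9 mod 26 — an affine cipher.
Applying it to frontal: f(5)→9·5+9≡2=c; r(17)→9·17+9≡6=g; o(14)→9·14+9≡5=f; n(13)→9·13+9≡22=w; t(19)→9·19+9≡24=y; a(0)→9·0+9≡9=j; l(11)→9·11+9≡4=e (all mod 26).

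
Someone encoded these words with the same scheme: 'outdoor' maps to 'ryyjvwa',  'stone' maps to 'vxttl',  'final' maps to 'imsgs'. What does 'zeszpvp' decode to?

The shift increases by 1 at each position, starting from +3: 3, 4, 5, ….
Undoing it on zeszpvp: z−3=w, e−4=a, s−5=n, z−6=t, p−7=i, v−8=n, p−9=g.

wanting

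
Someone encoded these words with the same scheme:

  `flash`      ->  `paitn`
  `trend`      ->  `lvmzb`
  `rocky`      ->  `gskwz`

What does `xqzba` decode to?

The output letters match the input read backwards, each shifted +8: flash reversed is hsalf. Read the word backwards and shift each letter +8.
Decoding xqzba: shift back: x−8=p, q−8=i, z−8=r, b−8=t, a−8=s → pirts; then reverse → strip.

strip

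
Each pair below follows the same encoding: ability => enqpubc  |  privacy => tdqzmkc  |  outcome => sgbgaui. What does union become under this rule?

yzqsz

Shifts by position in ability: pos 0: a→e (+4), pos 1: b→n (+12), pos 2: i→q (+8), pos 3: l→p (+4), pos 4: i→u (+12), pos 5: t→b (+8) — repeating every 3. It's a Vigenère-style cipher with numeric key [4,12,8]: position i shifts by key[i mod 3].
On union: u+4=y, n+12=z, i+8=q, o+4=s, n+12=z.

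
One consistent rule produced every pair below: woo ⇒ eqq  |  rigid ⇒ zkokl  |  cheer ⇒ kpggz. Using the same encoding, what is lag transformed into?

The shift depends on letter class: consonant w→e is +8, but vowel o→q is +2. The rule splits by letter class: vowels +2, consonants +8.
Applying it to lag: l(cons)+8=t, a(vowel)+2=c, g(cons)+8=o.

tco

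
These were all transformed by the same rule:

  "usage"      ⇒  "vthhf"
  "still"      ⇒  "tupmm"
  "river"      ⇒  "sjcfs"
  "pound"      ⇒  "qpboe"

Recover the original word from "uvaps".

tutor

It's a Vigenère-style cipher with numeric key [1,1,7]: position i shifts by key[i mod 3].
Decoding uvaps: u−1=t, v−1=u, a−7=t, p−1=o, s−1=r.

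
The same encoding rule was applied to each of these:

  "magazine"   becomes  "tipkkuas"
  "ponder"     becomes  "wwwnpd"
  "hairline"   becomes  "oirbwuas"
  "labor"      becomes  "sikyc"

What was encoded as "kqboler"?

disease

The shift increases by 1 at each position, starting from +7: 7, 8, 9, ….
Undoing it on kqboler: k−7=d, q−8=i, b−9=s, o−10=e, l−11=a, e−12=s, r−13=e.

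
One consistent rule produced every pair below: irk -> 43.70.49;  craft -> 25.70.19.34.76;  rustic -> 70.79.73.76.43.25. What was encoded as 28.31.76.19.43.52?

i(#9)→43 and r(#18)→70: differences scale by 3, so n = 3·pos + 16. With a=1..z=26, the number is 3·pos + 16.
Decoding 28.31.76.19.43.52: 28→(28−16)÷3=4=d, 31→(31−16)÷3=5=e, 76→(76−16)÷3=20=t, 19→(19−16)÷3=1=a, 43→(43−16)÷3=9=i, 52→(52−16)÷3=12=l.

detail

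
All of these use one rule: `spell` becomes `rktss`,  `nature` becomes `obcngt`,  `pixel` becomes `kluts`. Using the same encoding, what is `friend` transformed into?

egltoi

s(18)→r(17) and p(15)→k(10) fit y≡11x+1 (mod 26); the inverse of 11 mod 26 is 19. This is an affine cipher: with a=0,…,z=25, each position x becomes (11x+1) mod 26.
Applying it to friend: f(5)→11·5+1≡4=e; r(17)→11·17+1≡6=g; i(8)→11·8+1≡11=l; e(4)→11·4+1≡19=t; n(13)→11·13+1≡14=o; d(3)→11·3+1≡8=i (all mod 26).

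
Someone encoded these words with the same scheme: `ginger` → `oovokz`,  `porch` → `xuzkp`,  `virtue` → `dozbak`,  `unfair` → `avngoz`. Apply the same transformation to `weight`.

ekoopb

Two shifts are in play — +6 for a/e/i/o/u, +8 for every other letter.
Applying it to weight: w(cons)+8=e, e(vowel)+6=k, i(vowel)+6=o, g(cons)+8=o, h(cons)+8=p, t(cons)+8=b.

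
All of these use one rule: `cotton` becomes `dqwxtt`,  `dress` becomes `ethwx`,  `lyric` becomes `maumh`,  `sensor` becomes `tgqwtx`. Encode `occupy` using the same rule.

In cotton: c→d is +1, o→q is +2, t→w is +3, t→x is +4 — the shift increases by 1 each position. Letter i (0-indexed) is shifted by i+1, so successive shifts are 1, 2, 3, ….
For occupy: o+1=p, c+2=e, c+3=f, u+4=y, p+5=u, y+6=e.

pefyue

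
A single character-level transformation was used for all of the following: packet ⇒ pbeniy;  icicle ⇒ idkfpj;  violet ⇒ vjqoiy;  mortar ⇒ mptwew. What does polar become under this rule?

ppndv

In packet: p→p is +0, a→b is +1, c→e is +2, k→n is +3 — the shift increases by 1 each position. Each letter shifts forward by its position index (0, 1, 2, …) — the shift grows by one for each successive letter.
For polar: p+0=p, o+1=p, l+2=n, a+3=d, r+4=v.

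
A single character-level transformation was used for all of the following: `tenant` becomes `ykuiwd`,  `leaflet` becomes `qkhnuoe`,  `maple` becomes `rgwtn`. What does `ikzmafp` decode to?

deserve

In tenant: t→y is +5, e→k is +6, n→u is +7, a→i is +8 — the shift increases by 1 each position. Each letter shifts forward by (position + 5), i.e. 5, 6, 7, … — the shift grows by one for each successive letter.
Decoding ikzmafp: i−5=d, k−6=e, z−7=s, m−8=e, a−9=r, f−10=v, p−11=e.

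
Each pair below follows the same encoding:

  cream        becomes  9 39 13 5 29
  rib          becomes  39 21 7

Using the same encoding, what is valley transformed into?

c(#3)→9 and r(#18)→39: differences scale by 2, so n = 2·pos + 3. Each letter becomes 2×(its alphabet position, a=1..z=26) + 3.
On valley: v=22→47, a=1→5, l=12→27, l=12→27, e=5→13, y=25→53.

47 5 27 27 13 53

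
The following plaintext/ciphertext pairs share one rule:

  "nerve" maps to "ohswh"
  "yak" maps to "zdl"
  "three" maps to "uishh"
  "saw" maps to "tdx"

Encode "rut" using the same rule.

The rule splits by letter class: vowels +3, consonants +1.
On rut: r(cons)+1=s, u(vowel)+3=x, t(cons)+1=u.

sxu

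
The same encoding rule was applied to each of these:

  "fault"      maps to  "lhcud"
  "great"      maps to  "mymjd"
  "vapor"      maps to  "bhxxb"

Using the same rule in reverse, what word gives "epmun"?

In fault: f→l is +6, a→h is +7, u→c is +8, l→u is +9 — the shift increases by 1 each position. The shift increases by 1 at each position, starting from +6: 6, 7, 8, ….
Undoing it on epmun: e−6=y, p−7=i, m−8=e, u−9=l, n−10=d.

yield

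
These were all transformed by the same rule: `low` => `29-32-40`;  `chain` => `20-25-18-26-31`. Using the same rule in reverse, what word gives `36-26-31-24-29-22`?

l is letter #12 and maps to 29: an offset of 17. The number is (letter's place in the alphabet, a=1) + 17.
Decoding 36-26-31-24-29-22: 36→(36−17)÷1=19=s, 26→(26−17)÷1=9=i, 31→(31−17)÷1=14=n, 24→(24−17)÷1=7=g, 29→(29−17)÷1=12=l, 22→(22−17)÷1=5=e.

single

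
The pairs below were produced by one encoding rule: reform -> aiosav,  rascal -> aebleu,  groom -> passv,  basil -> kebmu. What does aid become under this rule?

The rule splits by letter class: vowels +4, consonants +9.
On aid: a(vowel)+4=e, i(vowel)+4=m, d(cons)+9=m.

emm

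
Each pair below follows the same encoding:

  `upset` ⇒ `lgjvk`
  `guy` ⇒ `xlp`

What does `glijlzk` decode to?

Compare letters: u→l is +17, p→g is +17, s→j is +17 — a constant shift. It's a constant shift of +17 (ROT17).
Reversing it on glijlzk: g−17=p, l−17=u, i−17=r, j−17=s, l−17=u, z−17=i, k−17=t.

pursuit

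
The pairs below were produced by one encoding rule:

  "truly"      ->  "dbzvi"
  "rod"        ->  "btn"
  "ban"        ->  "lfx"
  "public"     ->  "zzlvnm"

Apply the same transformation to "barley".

lfbvji

The rule splits by letter class: vowels +5, consonants +10.
On barley: b(cons)+10=l, a(vowel)+5=f, r(cons)+10=b, l(cons)+10=v, e(vowel)+5=j, y(cons)+10=i.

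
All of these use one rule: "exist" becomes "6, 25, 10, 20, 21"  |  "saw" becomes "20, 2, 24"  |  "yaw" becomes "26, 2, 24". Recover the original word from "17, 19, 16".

e is letter #5 and maps to 6: an offset of 1. The number is (letter's place in the alphabet, a=1) + 1.
Reversing it on 17, 19, 16: 17→(17−1)÷1=16=p, 19→(19−1)÷1=18=r, 16→(16−1)÷1=15=o.

pro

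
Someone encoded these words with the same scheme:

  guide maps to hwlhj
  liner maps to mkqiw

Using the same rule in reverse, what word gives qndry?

plant

In guide: g→h is +1, u→w is +2, i→l is +3, d→h is +4 — the shift increases by 1 each position. The shift increases by 1 at each position, starting from +1: 1, 2, 3, ….
Decoding qndry: q−1=p, n−2=l, d−3=a, r−4=n, y−5=t.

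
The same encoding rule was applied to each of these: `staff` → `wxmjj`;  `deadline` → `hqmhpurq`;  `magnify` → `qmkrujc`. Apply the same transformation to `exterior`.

qbxqvuav

The shift depends on letter class: consonant s→w is +4, but vowel a→m is +12. Vowels shift forward by 12 and consonants shift forward by 4.
For exterior: e(vowel)+12=q, x(cons)+4=b, t(cons)+4=x, e(vowel)+12=q, r(cons)+4=v, i(vowel)+12=u, o(vowel)+12=a, r(cons)+4=v.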